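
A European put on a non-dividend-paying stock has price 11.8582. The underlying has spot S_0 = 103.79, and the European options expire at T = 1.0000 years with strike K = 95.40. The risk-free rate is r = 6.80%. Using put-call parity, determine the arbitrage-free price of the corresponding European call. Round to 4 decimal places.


Answer: Call price = 26.5198

Derivation:
Put-call parity: C - P = S_0 * exp(-qT) - K * exp(-rT).
S_0 * exp(-qT) = 103.7900 * 1.00000000 = 103.79000000
K * exp(-rT) = 95.4000 * 0.93426047 = 89.12844918
C = P + S*exp(-qT) - K*exp(-rT)
C = 11.8582 + 103.79000000 - 89.12844918 = 26.5198


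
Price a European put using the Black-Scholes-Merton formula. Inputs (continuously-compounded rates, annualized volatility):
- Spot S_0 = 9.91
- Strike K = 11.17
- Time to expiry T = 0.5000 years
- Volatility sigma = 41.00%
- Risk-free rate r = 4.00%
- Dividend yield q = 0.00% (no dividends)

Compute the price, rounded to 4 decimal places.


Answer: Price = 1.7913

Derivation:
d1 = (ln(S/K) + (r - q + 0.5*sigma^2) * T) / (sigma * sqrt(T)) = -0.19889453
d2 = d1 - sigma * sqrt(T) = -0.48880831
exp(-rT) = 0.98019867; exp(-qT) = 1.00000000
P = K * exp(-rT) * N(-d2) - S_0 * exp(-qT) * N(-d1)
N(-d1) = 0.57882738; N(-d2) = 0.68751129
P = 11.1700 * 0.98019867 * 0.68751129 - 9.9100 * 1.00000000 * 0.57882738 = 1.7913


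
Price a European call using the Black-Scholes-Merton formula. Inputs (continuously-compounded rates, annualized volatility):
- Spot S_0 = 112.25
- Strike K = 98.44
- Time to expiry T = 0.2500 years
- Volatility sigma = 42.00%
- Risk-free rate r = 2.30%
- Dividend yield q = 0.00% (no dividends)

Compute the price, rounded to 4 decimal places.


d1 = (ln(S/K) + (r - q + 0.5*sigma^2) * T) / (sigma * sqrt(T)) = 0.75753001
d2 = d1 - sigma * sqrt(T) = 0.54753001
exp(-rT) = 0.99426650; exp(-qT) = 1.00000000
C = S_0 * exp(-qT) * N(d1) - K * exp(-rT) * N(d2)
N(d1) = 0.77563380; N(d2) = 0.70799267
C = 112.2500 * 1.00000000 * 0.77563380 - 98.4400 * 0.99426650 * 0.70799267 = 17.7697

Answer: Price = 17.7697


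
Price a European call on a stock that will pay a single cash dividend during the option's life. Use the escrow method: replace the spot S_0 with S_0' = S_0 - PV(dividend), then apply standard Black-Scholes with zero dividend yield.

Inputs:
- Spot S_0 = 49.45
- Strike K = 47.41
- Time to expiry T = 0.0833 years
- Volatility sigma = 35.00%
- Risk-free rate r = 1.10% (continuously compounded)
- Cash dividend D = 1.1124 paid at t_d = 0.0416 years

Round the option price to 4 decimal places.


PV(D) = D * exp(-r * t_d) = 1.1124 * 0.99954250 = 1.11189108
S_0' = S_0 - PV(D) = 49.4500 - 1.11189108 = 48.33810892
d1 = (ln(S_0'/K) + (r + sigma^2/2)*T) / (sigma*sqrt(T)) = 0.25149957
d2 = d1 - sigma*sqrt(T) = 0.15048348
exp(-rT) = 0.99908412
N(d1) = 0.59928605; N(d2) = 0.55980841
C = S_0' * N(d1) - K * exp(-rT) * N(d2) = 48.33810892 * 0.59928605 - 47.4100 * 0.99908412 * 0.55980841 = 2.4521

Answer: Price = 2.4521


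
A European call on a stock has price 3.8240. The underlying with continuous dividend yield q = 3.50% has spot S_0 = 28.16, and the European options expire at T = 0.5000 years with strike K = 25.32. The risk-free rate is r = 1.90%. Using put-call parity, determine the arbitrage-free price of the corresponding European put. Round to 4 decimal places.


Answer: Put price = 1.2331

Derivation:
Put-call parity: C - P = S_0 * exp(-qT) - K * exp(-rT).
S_0 * exp(-qT) = 28.1600 * 0.98265224 = 27.67148696
K * exp(-rT) = 25.3200 * 0.99054498 = 25.08059896
P = C - S*exp(-qT) + K*exp(-rT)
P = 3.8240 - 27.67148696 + 25.08059896 = 1.2331


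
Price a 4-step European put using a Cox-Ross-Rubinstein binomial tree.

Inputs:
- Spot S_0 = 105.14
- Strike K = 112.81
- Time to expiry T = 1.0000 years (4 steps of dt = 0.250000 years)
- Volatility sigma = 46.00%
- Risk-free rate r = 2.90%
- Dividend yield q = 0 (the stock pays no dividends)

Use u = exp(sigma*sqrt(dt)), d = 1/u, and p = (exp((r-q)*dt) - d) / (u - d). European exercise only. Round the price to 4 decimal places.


Answer: Price = V(0,0) = 21.8200

Derivation:
dt = T/N = 0.250000
u = exp(sigma*sqrt(dt)) = 1.258600; d = 1/u = 0.794534
p = (exp((r-q)*dt) - d) / (u - d) = 0.458432
Discount per step: exp(-r*dt) = 0.992776
Stock lattice S(k, i) with i counting down-moves:
  k=0: S(0,0) = 105.1400
  k=1: S(1,0) = 132.3292; S(1,1) = 83.5373
  k=2: S(2,0) = 166.5495; S(2,1) = 105.1400; S(2,2) = 66.3732
  k=3: S(3,0) = 209.6193; S(3,1) = 132.3292; S(3,2) = 83.5373; S(3,3) = 52.7357
  k=4: S(4,0) = 263.8268; S(4,1) = 166.5495; S(4,2) = 105.1400; S(4,3) = 66.3732; S(4,4) = 41.9003
Terminal payoffs V(N, i) = max(K - S_T, 0):
  V(4,0) = 0.000000; V(4,1) = 0.000000; V(4,2) = 7.670000; V(4,3) = 46.436838; V(4,4) = 70.909708
Backward induction: V(k, i) = exp(-r*dt) * [p * V(k+1, i) + (1-p) * V(k+1, i+1)].
  V(3,0) = exp(-r*dt) * [p*0.000000 + (1-p)*0.000000] = 0.000000
  V(3,1) = exp(-r*dt) * [p*0.000000 + (1-p)*7.670000] = 4.123823
  V(3,2) = exp(-r*dt) * [p*7.670000 + (1-p)*46.436838] = 28.457822
  V(3,3) = exp(-r*dt) * [p*46.436838 + (1-p)*70.909708] = 59.259377
  V(2,0) = exp(-r*dt) * [p*0.000000 + (1-p)*4.123823] = 2.217199
  V(2,1) = exp(-r*dt) * [p*4.123823 + (1-p)*28.457822] = 17.177358
  V(2,2) = exp(-r*dt) * [p*28.457822 + (1-p)*59.259377] = 44.812895
  V(1,0) = exp(-r*dt) * [p*2.217199 + (1-p)*17.177358] = 10.244603
  V(1,1) = exp(-r*dt) * [p*17.177358 + (1-p)*44.812895] = 31.911688
  V(0,0) = exp(-r*dt) * [p*10.244603 + (1-p)*31.911688] = 21.820040


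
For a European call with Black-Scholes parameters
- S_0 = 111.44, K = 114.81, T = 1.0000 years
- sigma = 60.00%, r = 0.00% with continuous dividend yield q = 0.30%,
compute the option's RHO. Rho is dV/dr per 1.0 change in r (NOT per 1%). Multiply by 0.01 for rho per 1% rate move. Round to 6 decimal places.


Answer: Rho = 41.495146

Derivation:
d1 = 0.2453462356; d2 = -0.3546537644
phi(d1) = 0.3871140522; exp(-qT) = 0.9970044955; exp(-rT) = 1.0000000000
N(d2) = 0.3614244964
Rho = K*T*exp(-rT)*N(d2) = 114.8100 * 1.0000 * 1.0000000000 * 0.3614244964 = 41.495146


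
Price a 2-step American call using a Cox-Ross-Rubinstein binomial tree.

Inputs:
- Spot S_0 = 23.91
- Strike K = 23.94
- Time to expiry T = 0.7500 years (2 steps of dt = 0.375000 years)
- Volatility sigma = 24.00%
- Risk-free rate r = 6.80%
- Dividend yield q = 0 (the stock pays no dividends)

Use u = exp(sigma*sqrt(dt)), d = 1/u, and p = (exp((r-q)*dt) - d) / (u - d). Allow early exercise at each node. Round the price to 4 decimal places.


dt = T/N = 0.375000
u = exp(sigma*sqrt(dt)) = 1.158319; d = 1/u = 0.863320
p = (exp((r-q)*dt) - d) / (u - d) = 0.550876
Discount per step: exp(-r*dt) = 0.974822
Stock lattice S(k, i) with i counting down-moves:
  k=0: S(0,0) = 23.9100
  k=1: S(1,0) = 27.6954; S(1,1) = 20.6420
  k=2: S(2,0) = 32.0801; S(2,1) = 23.9100; S(2,2) = 17.8207
Terminal payoffs V(N, i) = max(S_T - K, 0):
  V(2,0) = 8.140089; V(2,1) = 0.000000; V(2,2) = 0.000000
Backward induction: V(k, i) = exp(-r*dt) * [p * V(k+1, i) + (1-p) * V(k+1, i+1)]; then take max(V_cont, immediate exercise) for American.
  V(1,0) = exp(-r*dt) * [p*8.140089 + (1-p)*0.000000] = 4.371282; exercise = 3.755395; V(1,0) = max -> 4.371282
  V(1,1) = exp(-r*dt) * [p*0.000000 + (1-p)*0.000000] = 0.000000; exercise = 0.000000; V(1,1) = max -> 0.000000
  V(0,0) = exp(-r*dt) * [p*4.371282 + (1-p)*0.000000] = 2.347408; exercise = 0.000000; V(0,0) = max -> 2.347408

Answer: Price = V(0,0) = 2.3474


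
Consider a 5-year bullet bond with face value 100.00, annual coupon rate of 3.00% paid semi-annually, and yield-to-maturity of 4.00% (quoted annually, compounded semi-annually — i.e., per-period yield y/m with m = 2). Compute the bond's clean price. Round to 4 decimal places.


Answer: Price = 95.5087

Derivation:
Coupon per period c = face * coupon_rate / m = 1.500000
Periods per year m = 2; per-period yield y/m = 0.020000
Number of cashflows N = 10
Cashflows (t years, CF_t, discount factor 1/(1+y/m)^(m*t), PV):
  t = 0.5000: CF_t = 1.500000, DF = 0.980392, PV = 1.470588
  t = 1.0000: CF_t = 1.500000, DF = 0.961169, PV = 1.441753
  t = 1.5000: CF_t = 1.500000, DF = 0.942322, PV = 1.413484
  t = 2.0000: CF_t = 1.500000, DF = 0.923845, PV = 1.385768
  t = 2.5000: CF_t = 1.500000, DF = 0.905731, PV = 1.358596
  t = 3.0000: CF_t = 1.500000, DF = 0.887971, PV = 1.331957
  t = 3.5000: CF_t = 1.500000, DF = 0.870560, PV = 1.305840
  t = 4.0000: CF_t = 1.500000, DF = 0.853490, PV = 1.280236
  t = 4.5000: CF_t = 1.500000, DF = 0.836755, PV = 1.255133
  t = 5.0000: CF_t = 101.500000, DF = 0.820348, PV = 83.265352
Price P = sum_t PV_t = 95.508707


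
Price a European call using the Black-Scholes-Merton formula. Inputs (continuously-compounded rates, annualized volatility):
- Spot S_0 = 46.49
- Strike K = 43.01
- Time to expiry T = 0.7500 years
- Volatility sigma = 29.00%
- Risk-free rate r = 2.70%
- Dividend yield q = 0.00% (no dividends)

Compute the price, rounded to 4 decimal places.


d1 = (ln(S/K) + (r - q + 0.5*sigma^2) * T) / (sigma * sqrt(T)) = 0.51600019
d2 = d1 - sigma * sqrt(T) = 0.26485282
exp(-rT) = 0.97995365; exp(-qT) = 1.00000000
C = S_0 * exp(-qT) * N(d1) - K * exp(-rT) * N(d2)
N(d1) = 0.69707286; N(d2) = 0.60443858
C = 46.4900 * 1.00000000 * 0.69707286 - 43.0100 * 0.97995365 * 0.60443858 = 6.9312

Answer: Price = 6.9312


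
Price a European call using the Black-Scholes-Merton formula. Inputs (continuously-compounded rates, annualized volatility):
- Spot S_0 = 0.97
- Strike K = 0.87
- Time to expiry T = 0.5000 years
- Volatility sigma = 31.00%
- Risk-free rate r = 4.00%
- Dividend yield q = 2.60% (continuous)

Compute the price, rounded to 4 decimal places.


Answer: Price = 0.1421

Derivation:
d1 = (ln(S/K) + (r - q + 0.5*sigma^2) * T) / (sigma * sqrt(T)) = 0.63789179
d2 = d1 - sigma * sqrt(T) = 0.41868869
exp(-rT) = 0.98019867; exp(-qT) = 0.98708414
C = S_0 * exp(-qT) * N(d1) - K * exp(-rT) * N(d2)
N(d1) = 0.73822794; N(d2) = 0.66227817
C = 0.9700 * 0.98708414 * 0.73822794 - 0.8700 * 0.98019867 * 0.66227817 = 0.1421


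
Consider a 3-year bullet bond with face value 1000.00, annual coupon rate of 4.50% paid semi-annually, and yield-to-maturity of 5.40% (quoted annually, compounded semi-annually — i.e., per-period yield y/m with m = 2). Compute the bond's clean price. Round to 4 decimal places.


Answer: Price = 975.3784

Derivation:
Coupon per period c = face * coupon_rate / m = 22.500000
Periods per year m = 2; per-period yield y/m = 0.027000
Number of cashflows N = 6
Cashflows (t years, CF_t, discount factor 1/(1+y/m)^(m*t), PV):
  t = 0.5000: CF_t = 22.500000, DF = 0.973710, PV = 21.908471
  t = 1.0000: CF_t = 22.500000, DF = 0.948111, PV = 21.332494
  t = 1.5000: CF_t = 22.500000, DF = 0.923185, PV = 20.771659
  t = 2.0000: CF_t = 22.500000, DF = 0.898914, PV = 20.225569
  t = 2.5000: CF_t = 22.500000, DF = 0.875282, PV = 19.693835
  t = 3.0000: CF_t = 1022.500000, DF = 0.852270, PV = 871.446350
Price P = sum_t PV_t = 975.378378


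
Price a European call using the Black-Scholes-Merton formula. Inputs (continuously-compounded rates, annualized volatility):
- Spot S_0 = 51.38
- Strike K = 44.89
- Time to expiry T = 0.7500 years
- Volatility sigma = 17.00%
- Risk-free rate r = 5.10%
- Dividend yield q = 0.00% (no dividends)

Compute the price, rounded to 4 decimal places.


d1 = (ln(S/K) + (r - q + 0.5*sigma^2) * T) / (sigma * sqrt(T)) = 1.25061838
d2 = d1 - sigma * sqrt(T) = 1.10339406
exp(-rT) = 0.96247229; exp(-qT) = 1.00000000
C = S_0 * exp(-qT) * N(d1) - K * exp(-rT) * N(d2)
N(d1) = 0.89446313; N(d2) = 0.86507196
C = 51.3800 * 1.00000000 * 0.89446313 - 44.8900 * 0.96247229 * 0.86507196 = 8.5818

Answer: Price = 8.5818


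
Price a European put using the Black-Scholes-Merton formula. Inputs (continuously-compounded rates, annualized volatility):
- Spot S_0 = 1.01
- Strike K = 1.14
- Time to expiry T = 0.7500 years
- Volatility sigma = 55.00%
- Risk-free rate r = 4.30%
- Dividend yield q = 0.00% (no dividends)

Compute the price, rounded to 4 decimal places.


d1 = (ln(S/K) + (r - q + 0.5*sigma^2) * T) / (sigma * sqrt(T)) = 0.05166669
d2 = d1 - sigma * sqrt(T) = -0.42464728
exp(-rT) = 0.96826449; exp(-qT) = 1.00000000
P = K * exp(-rT) * N(-d2) - S_0 * exp(-qT) * N(-d1)
N(-d1) = 0.47939714; N(-d2) = 0.66445309
P = 1.1400 * 0.96826449 * 0.66445309 - 1.0100 * 1.00000000 * 0.47939714 = 0.2492

Answer: Price = 0.2492


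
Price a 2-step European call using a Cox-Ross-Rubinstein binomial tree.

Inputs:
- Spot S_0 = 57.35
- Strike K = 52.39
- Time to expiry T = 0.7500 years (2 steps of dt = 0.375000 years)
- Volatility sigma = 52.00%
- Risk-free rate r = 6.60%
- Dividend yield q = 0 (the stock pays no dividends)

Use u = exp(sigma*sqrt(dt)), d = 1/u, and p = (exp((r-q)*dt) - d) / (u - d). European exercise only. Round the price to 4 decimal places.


Answer: Price = V(0,0) = 13.6165

Derivation:
dt = T/N = 0.375000
u = exp(sigma*sqrt(dt)) = 1.374972; d = 1/u = 0.727287
p = (exp((r-q)*dt) - d) / (u - d) = 0.459747
Discount per step: exp(-r*dt) = 0.975554
Stock lattice S(k, i) with i counting down-moves:
  k=0: S(0,0) = 57.3500
  k=1: S(1,0) = 78.8547; S(1,1) = 41.7099
  k=2: S(2,0) = 108.4230; S(2,1) = 57.3500; S(2,2) = 30.3351
Terminal payoffs V(N, i) = max(S_T - K, 0):
  V(2,0) = 56.032993; V(2,1) = 4.960000; V(2,2) = 0.000000
Backward induction: V(k, i) = exp(-r*dt) * [p * V(k+1, i) + (1-p) * V(k+1, i+1)].
  V(1,0) = exp(-r*dt) * [p*56.032993 + (1-p)*4.960000] = 27.745406
  V(1,1) = exp(-r*dt) * [p*4.960000 + (1-p)*0.000000] = 2.224601
  V(0,0) = exp(-r*dt) * [p*27.745406 + (1-p)*2.224601] = 13.616510


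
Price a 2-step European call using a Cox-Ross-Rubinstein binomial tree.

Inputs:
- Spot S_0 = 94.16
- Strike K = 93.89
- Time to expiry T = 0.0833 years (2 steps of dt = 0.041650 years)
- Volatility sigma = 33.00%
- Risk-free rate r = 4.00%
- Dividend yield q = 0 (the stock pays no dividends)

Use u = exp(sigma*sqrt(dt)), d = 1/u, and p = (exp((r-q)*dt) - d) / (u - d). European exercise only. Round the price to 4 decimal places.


dt = T/N = 0.041650
u = exp(sigma*sqrt(dt)) = 1.069667; d = 1/u = 0.934870
p = (exp((r-q)*dt) - d) / (u - d) = 0.495539
Discount per step: exp(-r*dt) = 0.998335
Stock lattice S(k, i) with i counting down-moves:
  k=0: S(0,0) = 94.1600
  k=1: S(1,0) = 100.7199; S(1,1) = 88.0274
  k=2: S(2,0) = 107.7367; S(2,1) = 94.1600; S(2,2) = 82.2942
Terminal payoffs V(N, i) = max(S_T - K, 0):
  V(2,0) = 13.846718; V(2,1) = 0.270000; V(2,2) = 0.000000
Backward induction: V(k, i) = exp(-r*dt) * [p * V(k+1, i) + (1-p) * V(k+1, i+1)].
  V(1,0) = exp(-r*dt) * [p*13.846718 + (1-p)*0.270000] = 6.986146
  V(1,1) = exp(-r*dt) * [p*0.270000 + (1-p)*0.000000] = 0.133573
  V(0,0) = exp(-r*dt) * [p*6.986146 + (1-p)*0.133573] = 3.523416

Answer: Price = V(0,0) = 3.5234


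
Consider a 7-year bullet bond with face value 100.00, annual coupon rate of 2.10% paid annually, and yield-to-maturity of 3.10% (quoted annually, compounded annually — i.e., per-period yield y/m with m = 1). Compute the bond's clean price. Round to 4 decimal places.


Answer: Price = 93.7931

Derivation:
Coupon per period c = face * coupon_rate / m = 2.100000
Periods per year m = 1; per-period yield y/m = 0.031000
Number of cashflows N = 7
Cashflows (t years, CF_t, discount factor 1/(1+y/m)^(m*t), PV):
  t = 1.0000: CF_t = 2.100000, DF = 0.969932, PV = 2.036857
  t = 2.0000: CF_t = 2.100000, DF = 0.940768, PV = 1.975613
  t = 3.0000: CF_t = 2.100000, DF = 0.912481, PV = 1.916211
  t = 4.0000: CF_t = 2.100000, DF = 0.885045, PV = 1.858594
  t = 5.0000: CF_t = 2.100000, DF = 0.858434, PV = 1.802710
  t = 6.0000: CF_t = 2.100000, DF = 0.832622, PV = 1.748507
  t = 7.0000: CF_t = 102.100000, DF = 0.807587, PV = 82.454637
Price P = sum_t PV_t = 93.793130


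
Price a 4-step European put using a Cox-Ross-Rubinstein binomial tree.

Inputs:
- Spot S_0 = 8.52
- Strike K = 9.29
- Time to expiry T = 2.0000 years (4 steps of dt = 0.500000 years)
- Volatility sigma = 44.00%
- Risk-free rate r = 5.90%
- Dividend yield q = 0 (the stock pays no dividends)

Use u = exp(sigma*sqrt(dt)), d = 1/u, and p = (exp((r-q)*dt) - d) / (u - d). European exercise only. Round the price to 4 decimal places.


dt = T/N = 0.500000
u = exp(sigma*sqrt(dt)) = 1.364963; d = 1/u = 0.732621
p = (exp((r-q)*dt) - d) / (u - d) = 0.470187
Discount per step: exp(-r*dt) = 0.970931
Stock lattice S(k, i) with i counting down-moves:
  k=0: S(0,0) = 8.5200
  k=1: S(1,0) = 11.6295; S(1,1) = 6.2419
  k=2: S(2,0) = 15.8738; S(2,1) = 8.5200; S(2,2) = 4.5730
  k=3: S(3,0) = 21.6672; S(3,1) = 11.6295; S(3,2) = 6.2419; S(3,3) = 3.3503
  k=4: S(4,0) = 29.5748; S(4,1) = 15.8738; S(4,2) = 8.5200; S(4,3) = 4.5730; S(4,4) = 2.4545
Terminal payoffs V(N, i) = max(K - S_T, 0):
  V(4,0) = 0.000000; V(4,1) = 0.000000; V(4,2) = 0.770000; V(4,3) = 4.717032; V(4,4) = 6.835536
Backward induction: V(k, i) = exp(-r*dt) * [p * V(k+1, i) + (1-p) * V(k+1, i+1)].
  V(3,0) = exp(-r*dt) * [p*0.000000 + (1-p)*0.000000] = 0.000000
  V(3,1) = exp(-r*dt) * [p*0.000000 + (1-p)*0.770000] = 0.396097
  V(3,2) = exp(-r*dt) * [p*0.770000 + (1-p)*4.717032] = 2.778018
  V(3,3) = exp(-r*dt) * [p*4.717032 + (1-p)*6.835536] = 5.669696
  V(2,0) = exp(-r*dt) * [p*0.000000 + (1-p)*0.396097] = 0.203757
  V(2,1) = exp(-r*dt) * [p*0.396097 + (1-p)*2.778018] = 1.609872
  V(2,2) = exp(-r*dt) * [p*2.778018 + (1-p)*5.669696] = 4.184778
  V(1,0) = exp(-r*dt) * [p*0.203757 + (1-p)*1.609872] = 0.921157
  V(1,1) = exp(-r*dt) * [p*1.609872 + (1-p)*4.184778] = 2.887638
  V(0,0) = exp(-r*dt) * [p*0.921157 + (1-p)*2.887638] = 1.905961

Answer: Price = V(0,0) = 1.9060


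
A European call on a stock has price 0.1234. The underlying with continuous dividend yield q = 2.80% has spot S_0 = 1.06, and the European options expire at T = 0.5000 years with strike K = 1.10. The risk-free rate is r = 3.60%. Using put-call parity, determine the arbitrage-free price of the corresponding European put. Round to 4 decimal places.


Put-call parity: C - P = S_0 * exp(-qT) - K * exp(-rT).
S_0 * exp(-qT) = 1.0600 * 0.98609754 = 1.04526340
K * exp(-rT) = 1.1000 * 0.98216103 = 1.08037714
P = C - S*exp(-qT) + K*exp(-rT)
P = 0.1234 - 1.04526340 + 1.08037714 = 0.1585

Answer: Put price = 0.1585


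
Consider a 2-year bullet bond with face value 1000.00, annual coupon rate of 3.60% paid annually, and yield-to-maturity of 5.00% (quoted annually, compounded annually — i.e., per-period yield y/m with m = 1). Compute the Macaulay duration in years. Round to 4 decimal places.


Coupon per period c = face * coupon_rate / m = 36.000000
Periods per year m = 1; per-period yield y/m = 0.050000
Number of cashflows N = 2
Cashflows (t years, CF_t, discount factor 1/(1+y/m)^(m*t), PV):
  t = 1.0000: CF_t = 36.000000, DF = 0.952381, PV = 34.285714
  t = 2.0000: CF_t = 1036.000000, DF = 0.907029, PV = 939.682540
Price P = sum_t PV_t = 973.968254
Macaulay numerator sum_t t * PV_t:
  t * PV_t at t = 1.0000: 34.285714
  t * PV_t at t = 2.0000: 1879.365079
Macaulay duration D = (sum_t t * PV_t) / P = 1913.650794 / 973.968254 = 1.964798

Answer: Macaulay duration = 1.9648 years


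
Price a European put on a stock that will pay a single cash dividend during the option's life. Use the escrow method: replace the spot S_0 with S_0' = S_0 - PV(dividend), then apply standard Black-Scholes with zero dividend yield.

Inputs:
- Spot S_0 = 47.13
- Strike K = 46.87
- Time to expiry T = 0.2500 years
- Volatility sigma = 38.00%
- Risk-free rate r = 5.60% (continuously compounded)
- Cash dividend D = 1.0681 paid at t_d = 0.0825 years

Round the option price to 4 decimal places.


PV(D) = D * exp(-r * t_d) = 1.0681 * 0.99539066 = 1.06317676
S_0' = S_0 - PV(D) = 47.1300 - 1.06317676 = 46.06682324
d1 = (ln(S_0'/K) + (r + sigma^2/2)*T) / (sigma*sqrt(T)) = 0.07771163
d2 = d1 - sigma*sqrt(T) = -0.11228837
exp(-rT) = 0.98609754
N(-d1) = 0.46902872; N(-d2) = 0.54470262
P = K * exp(-rT) * N(-d2) - S_0' * N(-d1) = 46.8700 * 0.98609754 * 0.54470262 - 46.06682324 * 0.46902872 = 3.5686

Answer: Price = 3.5686


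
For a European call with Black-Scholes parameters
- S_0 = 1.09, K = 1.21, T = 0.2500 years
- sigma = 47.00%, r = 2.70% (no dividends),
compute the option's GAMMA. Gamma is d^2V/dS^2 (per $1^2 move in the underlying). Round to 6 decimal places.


Answer: Gamma = 1.489720

Derivation:
d1 = -0.2982134611; d2 = -0.5332134611
phi(d1) = 0.3815916705; exp(-qT) = 1.0000000000; exp(-rT) = 0.9932727301
Gamma = exp(-qT) * phi(d1) / (S * sigma * sqrt(T)) = 1.0000000000 * 0.3815916705 / (1.0900 * 0.4700 * 0.5000000000) = 1.489720


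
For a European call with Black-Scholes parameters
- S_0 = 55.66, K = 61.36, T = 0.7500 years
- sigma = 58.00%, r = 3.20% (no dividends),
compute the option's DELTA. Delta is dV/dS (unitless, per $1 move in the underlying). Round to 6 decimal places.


d1 = 0.1048261020; d2 = -0.3974686322
phi(d1) = 0.3967563998; exp(-qT) = 1.0000000000; exp(-rT) = 0.9762857098
N(d1) = 0.5417431011
Delta = exp(-qT) * N(d1) = 1.0000000000 * 0.5417431011 = 0.541743

Answer: Delta = 0.541743


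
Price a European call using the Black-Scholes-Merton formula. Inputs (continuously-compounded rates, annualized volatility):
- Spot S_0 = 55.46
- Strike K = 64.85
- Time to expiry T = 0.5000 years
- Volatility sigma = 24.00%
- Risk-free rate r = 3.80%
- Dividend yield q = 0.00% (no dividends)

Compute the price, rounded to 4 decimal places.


d1 = (ln(S/K) + (r - q + 0.5*sigma^2) * T) / (sigma * sqrt(T)) = -0.72487208
d2 = d1 - sigma * sqrt(T) = -0.89457770
exp(-rT) = 0.98117936; exp(-qT) = 1.00000000
C = S_0 * exp(-qT) * N(d1) - K * exp(-rT) * N(d2)
N(d1) = 0.23426526; N(d2) = 0.18550644
C = 55.4600 * 1.00000000 * 0.23426526 - 64.8500 * 0.98117936 * 0.18550644 = 1.1887

Answer: Price = 1.1887


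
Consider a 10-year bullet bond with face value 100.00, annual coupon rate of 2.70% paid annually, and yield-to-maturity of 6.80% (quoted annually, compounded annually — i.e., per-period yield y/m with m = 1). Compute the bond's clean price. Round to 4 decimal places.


Answer: Price = 70.9352

Derivation:
Coupon per period c = face * coupon_rate / m = 2.700000
Periods per year m = 1; per-period yield y/m = 0.068000
Number of cashflows N = 10
Cashflows (t years, CF_t, discount factor 1/(1+y/m)^(m*t), PV):
  t = 1.0000: CF_t = 2.700000, DF = 0.936330, PV = 2.528090
  t = 2.0000: CF_t = 2.700000, DF = 0.876713, PV = 2.367125
  t = 3.0000: CF_t = 2.700000, DF = 0.820892, PV = 2.216410
  t = 4.0000: CF_t = 2.700000, DF = 0.768626, PV = 2.075290
  t = 5.0000: CF_t = 2.700000, DF = 0.719687, PV = 1.943155
  t = 6.0000: CF_t = 2.700000, DF = 0.673864, PV = 1.819434
  t = 7.0000: CF_t = 2.700000, DF = 0.630959, PV = 1.703590
  t = 8.0000: CF_t = 2.700000, DF = 0.590786, PV = 1.595121
  t = 9.0000: CF_t = 2.700000, DF = 0.553170, PV = 1.493559
  t = 10.0000: CF_t = 102.700000, DF = 0.517950, PV = 53.193420
Price P = sum_t PV_t = 70.935194


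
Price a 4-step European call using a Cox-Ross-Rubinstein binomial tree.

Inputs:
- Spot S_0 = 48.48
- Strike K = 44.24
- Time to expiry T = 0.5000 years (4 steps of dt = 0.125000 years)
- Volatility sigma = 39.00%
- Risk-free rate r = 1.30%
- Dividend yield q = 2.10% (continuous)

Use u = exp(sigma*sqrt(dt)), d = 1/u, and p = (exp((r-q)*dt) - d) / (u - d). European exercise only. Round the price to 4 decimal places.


dt = T/N = 0.125000
u = exp(sigma*sqrt(dt)) = 1.147844; d = 1/u = 0.871198
p = (exp((r-q)*dt) - d) / (u - d) = 0.461970
Discount per step: exp(-r*dt) = 0.998376
Stock lattice S(k, i) with i counting down-moves:
  k=0: S(0,0) = 48.4800
  k=1: S(1,0) = 55.6475; S(1,1) = 42.2357
  k=2: S(2,0) = 63.8747; S(2,1) = 48.4800; S(2,2) = 36.7957
  k=3: S(3,0) = 73.3182; S(3,1) = 55.6475; S(3,2) = 42.2357; S(3,3) = 32.0563
  k=4: S(4,0) = 84.1579; S(4,1) = 63.8747; S(4,2) = 48.4800; S(4,3) = 36.7957; S(4,4) = 27.9274
Terminal payoffs V(N, i) = max(S_T - K, 0):
  V(4,0) = 39.917886; V(4,1) = 19.634677; V(4,2) = 4.240000; V(4,3) = 0.000000; V(4,4) = 0.000000
Backward induction: V(k, i) = exp(-r*dt) * [p * V(k+1, i) + (1-p) * V(k+1, i+1)].
  V(3,0) = exp(-r*dt) * [p*39.917886 + (1-p)*19.634677] = 28.957819
  V(3,1) = exp(-r*dt) * [p*19.634677 + (1-p)*4.240000] = 11.333449
  V(3,2) = exp(-r*dt) * [p*4.240000 + (1-p)*0.000000] = 1.955573
  V(3,3) = exp(-r*dt) * [p*0.000000 + (1-p)*0.000000] = 0.000000
  V(2,0) = exp(-r*dt) * [p*28.957819 + (1-p)*11.333449] = 19.443760
  V(2,1) = exp(-r*dt) * [p*11.333449 + (1-p)*1.955573] = 6.277662
  V(2,2) = exp(-r*dt) * [p*1.955573 + (1-p)*0.000000] = 0.901949
  V(1,0) = exp(-r*dt) * [p*19.443760 + (1-p)*6.277662] = 12.339938
  V(1,1) = exp(-r*dt) * [p*6.277662 + (1-p)*0.901949] = 3.379871
  V(0,0) = exp(-r*dt) * [p*12.339938 + (1-p)*3.379871] = 7.506946

Answer: Price = V(0,0) = 7.5069


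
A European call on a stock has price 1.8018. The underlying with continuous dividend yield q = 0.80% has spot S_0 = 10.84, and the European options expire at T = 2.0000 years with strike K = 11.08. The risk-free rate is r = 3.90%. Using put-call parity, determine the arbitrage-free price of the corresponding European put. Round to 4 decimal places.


Put-call parity: C - P = S_0 * exp(-qT) - K * exp(-rT).
S_0 * exp(-qT) = 10.8400 * 0.98412732 = 10.66794015
K * exp(-rT) = 11.0800 * 0.92496443 = 10.24860585
P = C - S*exp(-qT) + K*exp(-rT)
P = 1.8018 - 10.66794015 + 10.24860585 = 1.3825

Answer: Put price = 1.3825


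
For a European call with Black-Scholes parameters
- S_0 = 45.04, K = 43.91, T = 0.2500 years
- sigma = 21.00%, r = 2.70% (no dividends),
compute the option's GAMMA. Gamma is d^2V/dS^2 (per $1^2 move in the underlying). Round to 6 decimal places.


Answer: Gamma = 0.079099

Derivation:
d1 = 0.3587752310; d2 = 0.2537752310
phi(d1) = 0.3740752246; exp(-qT) = 1.0000000000; exp(-rT) = 0.9932727301
Gamma = exp(-qT) * phi(d1) / (S * sigma * sqrt(T)) = 1.0000000000 * 0.3740752246 / (45.0400 * 0.2100 * 0.5000000000) = 0.079099


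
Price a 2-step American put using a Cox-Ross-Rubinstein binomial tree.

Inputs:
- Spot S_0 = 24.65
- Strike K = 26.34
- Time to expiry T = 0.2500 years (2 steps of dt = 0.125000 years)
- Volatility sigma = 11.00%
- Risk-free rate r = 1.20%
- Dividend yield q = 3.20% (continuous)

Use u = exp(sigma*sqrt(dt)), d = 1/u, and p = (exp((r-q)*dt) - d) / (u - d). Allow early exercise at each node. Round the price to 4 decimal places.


dt = T/N = 0.125000
u = exp(sigma*sqrt(dt)) = 1.039657; d = 1/u = 0.961856
p = (exp((r-q)*dt) - d) / (u - d) = 0.458186
Discount per step: exp(-r*dt) = 0.998501
Stock lattice S(k, i) with i counting down-moves:
  k=0: S(0,0) = 24.6500
  k=1: S(1,0) = 25.6275; S(1,1) = 23.7097
  k=2: S(2,0) = 26.6439; S(2,1) = 24.6500; S(2,2) = 22.8053
Terminal payoffs V(N, i) = max(K - S_T, 0):
  V(2,0) = 0.000000; V(2,1) = 1.690000; V(2,2) = 3.534650
Backward induction: V(k, i) = exp(-r*dt) * [p * V(k+1, i) + (1-p) * V(k+1, i+1)]; then take max(V_cont, immediate exercise) for American.
  V(1,0) = exp(-r*dt) * [p*0.000000 + (1-p)*1.690000] = 0.914294; exercise = 0.712454; V(1,0) = max -> 0.914294
  V(1,1) = exp(-r*dt) * [p*1.690000 + (1-p)*3.534650] = 2.685427; exercise = 2.630258; V(1,1) = max -> 2.685427
  V(0,0) = exp(-r*dt) * [p*0.914294 + (1-p)*2.685427] = 1.871111; exercise = 1.690000; V(0,0) = max -> 1.871111

Answer: Price = V(0,0) = 1.8711


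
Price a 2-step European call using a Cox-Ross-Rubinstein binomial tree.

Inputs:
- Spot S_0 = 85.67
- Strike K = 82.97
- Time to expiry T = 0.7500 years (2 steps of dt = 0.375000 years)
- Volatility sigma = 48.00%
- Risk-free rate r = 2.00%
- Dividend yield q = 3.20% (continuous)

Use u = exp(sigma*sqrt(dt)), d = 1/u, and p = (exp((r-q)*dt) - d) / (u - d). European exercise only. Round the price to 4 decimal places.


Answer: Price = V(0,0) = 13.6480

Derivation:
dt = T/N = 0.375000
u = exp(sigma*sqrt(dt)) = 1.341702; d = 1/u = 0.745322
p = (exp((r-q)*dt) - d) / (u - d) = 0.419511
Discount per step: exp(-r*dt) = 0.992528
Stock lattice S(k, i) with i counting down-moves:
  k=0: S(0,0) = 85.6700
  k=1: S(1,0) = 114.9436; S(1,1) = 63.8517
  k=2: S(2,0) = 154.2200; S(2,1) = 85.6700; S(2,2) = 47.5901
Terminal payoffs V(N, i) = max(S_T - K, 0):
  V(2,0) = 71.250014; V(2,1) = 2.700000; V(2,2) = 0.000000
Backward induction: V(k, i) = exp(-r*dt) * [p * V(k+1, i) + (1-p) * V(k+1, i+1)].
  V(1,0) = exp(-r*dt) * [p*71.250014 + (1-p)*2.700000] = 31.222456
  V(1,1) = exp(-r*dt) * [p*2.700000 + (1-p)*0.000000] = 1.124217
  V(0,0) = exp(-r*dt) * [p*31.222456 + (1-p)*1.124217] = 13.648023


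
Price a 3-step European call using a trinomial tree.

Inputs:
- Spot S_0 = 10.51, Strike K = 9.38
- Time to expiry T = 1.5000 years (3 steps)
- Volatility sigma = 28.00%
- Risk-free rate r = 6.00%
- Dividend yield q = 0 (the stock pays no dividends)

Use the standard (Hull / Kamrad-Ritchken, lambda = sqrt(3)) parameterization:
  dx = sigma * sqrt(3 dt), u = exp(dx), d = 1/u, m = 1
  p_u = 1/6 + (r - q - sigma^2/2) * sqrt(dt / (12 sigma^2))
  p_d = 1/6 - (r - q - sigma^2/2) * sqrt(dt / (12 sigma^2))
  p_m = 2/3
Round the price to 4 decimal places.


Answer: Price = V(0,0) = 2.5016

Derivation:
dt = T/N = 0.500000; dx = sigma*sqrt(3*dt) = 0.342929
u = exp(dx) = 1.409068; d = 1/u = 0.709689
p_u = 0.181830, p_m = 0.666667, p_d = 0.151503
Discount per step: exp(-r*dt) = 0.970446
Stock lattice S(k, j) with j the centered position index:
  k=0: S(0,+0) = 10.5100
  k=1: S(1,-1) = 7.4588; S(1,+0) = 10.5100; S(1,+1) = 14.8093
  k=2: S(2,-2) = 5.2934; S(2,-1) = 7.4588; S(2,+0) = 10.5100; S(2,+1) = 14.8093; S(2,+2) = 20.8673
  k=3: S(3,-3) = 3.7567; S(3,-2) = 5.2934; S(3,-1) = 7.4588; S(3,+0) = 10.5100; S(3,+1) = 14.8093; S(3,+2) = 20.8673; S(3,+3) = 29.4035
Terminal payoffs V(N, j) = max(S_T - K, 0):
  V(3,-3) = 0.000000; V(3,-2) = 0.000000; V(3,-1) = 0.000000; V(3,+0) = 1.130000; V(3,+1) = 5.429306; V(3,+2) = 11.487320; V(3,+3) = 20.023475
Backward induction: V(k, j) = exp(-r*dt) * [p_u * V(k+1, j+1) + p_m * V(k+1, j) + p_d * V(k+1, j-1)]
  V(2,-2) = exp(-r*dt) * [p_u*0.000000 + p_m*0.000000 + p_d*0.000000] = 0.000000
  V(2,-1) = exp(-r*dt) * [p_u*1.130000 + p_m*0.000000 + p_d*0.000000] = 0.199396
  V(2,+0) = exp(-r*dt) * [p_u*5.429306 + p_m*1.130000 + p_d*0.000000] = 1.689104
  V(2,+1) = exp(-r*dt) * [p_u*11.487320 + p_m*5.429306 + p_d*1.130000] = 5.705712
  V(2,+2) = exp(-r*dt) * [p_u*20.023475 + p_m*11.487320 + p_d*5.429306] = 11.763394
  V(1,-1) = exp(-r*dt) * [p_u*1.689104 + p_m*0.199396 + p_d*0.000000] = 0.427055
  V(1,+0) = exp(-r*dt) * [p_u*5.705712 + p_m*1.689104 + p_d*0.199396] = 2.128914
  V(1,+1) = exp(-r*dt) * [p_u*11.763394 + p_m*5.705712 + p_d*1.689104] = 6.015455
  V(0,+0) = exp(-r*dt) * [p_u*6.015455 + p_m*2.128914 + p_d*0.427055] = 2.501583


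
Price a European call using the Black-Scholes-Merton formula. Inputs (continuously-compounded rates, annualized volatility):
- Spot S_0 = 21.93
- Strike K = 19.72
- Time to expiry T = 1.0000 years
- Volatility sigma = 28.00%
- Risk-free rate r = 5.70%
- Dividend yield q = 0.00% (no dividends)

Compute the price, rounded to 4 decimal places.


Answer: Price = 4.2788

Derivation:
d1 = (ln(S/K) + (r - q + 0.5*sigma^2) * T) / (sigma * sqrt(T)) = 0.72293648
d2 = d1 - sigma * sqrt(T) = 0.44293648
exp(-rT) = 0.94459407; exp(-qT) = 1.00000000
C = S_0 * exp(-qT) * N(d1) - K * exp(-rT) * N(d2)
N(d1) = 0.76514054; N(d2) = 0.67109416
C = 21.9300 * 1.00000000 * 0.76514054 - 19.7200 * 0.94459407 * 0.67109416 = 4.2788


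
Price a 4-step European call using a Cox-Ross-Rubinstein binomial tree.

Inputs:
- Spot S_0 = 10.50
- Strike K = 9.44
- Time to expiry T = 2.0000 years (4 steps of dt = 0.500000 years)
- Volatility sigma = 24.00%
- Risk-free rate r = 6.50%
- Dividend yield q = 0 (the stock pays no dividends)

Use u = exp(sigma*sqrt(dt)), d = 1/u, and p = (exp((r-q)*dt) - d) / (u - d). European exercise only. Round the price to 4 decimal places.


dt = T/N = 0.500000
u = exp(sigma*sqrt(dt)) = 1.184956; d = 1/u = 0.843913
p = (exp((r-q)*dt) - d) / (u - d) = 0.554537
Discount per step: exp(-r*dt) = 0.968022
Stock lattice S(k, i) with i counting down-moves:
  k=0: S(0,0) = 10.5000
  k=1: S(1,0) = 12.4420; S(1,1) = 8.8611
  k=2: S(2,0) = 14.7433; S(2,1) = 10.5000; S(2,2) = 7.4780
  k=3: S(3,0) = 17.4701; S(3,1) = 12.4420; S(3,2) = 8.8611; S(3,3) = 6.3108
  k=4: S(4,0) = 20.7013; S(4,1) = 14.7433; S(4,2) = 10.5000; S(4,3) = 7.4780; S(4,4) = 5.3257
Terminal payoffs V(N, i) = max(S_T - K, 0):
  V(4,0) = 11.261326; V(4,1) = 5.303267; V(4,2) = 1.060000; V(4,3) = 0.000000; V(4,4) = 0.000000
Backward induction: V(k, i) = exp(-r*dt) * [p * V(k+1, i) + (1-p) * V(k+1, i+1)].
  V(3,0) = exp(-r*dt) * [p*11.261326 + (1-p)*5.303267] = 8.331991
  V(3,1) = exp(-r*dt) * [p*5.303267 + (1-p)*1.060000] = 3.303906
  V(3,2) = exp(-r*dt) * [p*1.060000 + (1-p)*0.000000] = 0.569012
  V(3,3) = exp(-r*dt) * [p*0.000000 + (1-p)*0.000000] = 0.000000
  V(2,0) = exp(-r*dt) * [p*8.331991 + (1-p)*3.303906] = 5.897350
  V(2,1) = exp(-r*dt) * [p*3.303906 + (1-p)*0.569012] = 2.018918
  V(2,2) = exp(-r*dt) * [p*0.569012 + (1-p)*0.000000] = 0.305448
  V(1,0) = exp(-r*dt) * [p*5.897350 + (1-p)*2.018918] = 4.036315
  V(1,1) = exp(-r*dt) * [p*2.018918 + (1-p)*0.305448] = 1.215478
  V(0,0) = exp(-r*dt) * [p*4.036315 + (1-p)*1.215478] = 2.690846

Answer: Price = V(0,0) = 2.6908


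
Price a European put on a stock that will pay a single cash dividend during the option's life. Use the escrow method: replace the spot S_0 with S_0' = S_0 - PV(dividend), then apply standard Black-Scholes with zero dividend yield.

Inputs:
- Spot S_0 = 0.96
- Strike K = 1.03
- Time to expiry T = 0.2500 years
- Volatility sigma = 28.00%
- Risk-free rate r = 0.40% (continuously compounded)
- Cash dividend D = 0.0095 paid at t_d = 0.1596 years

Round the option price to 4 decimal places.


Answer: Price = 0.1031

Derivation:
PV(D) = D * exp(-r * t_d) = 0.0095 * 0.99936180 = 0.00949394
S_0' = S_0 - PV(D) = 0.9600 - 0.00949394 = 0.95050606
d1 = (ln(S_0'/K) + (r + sigma^2/2)*T) / (sigma*sqrt(T)) = -0.49656815
d2 = d1 - sigma*sqrt(T) = -0.63656815
exp(-rT) = 0.99900050
N(-d1) = 0.69025319; N(-d2) = 0.73779691
P = K * exp(-rT) * N(-d2) - S_0' * N(-d1) = 1.0300 * 0.99900050 * 0.73779691 - 0.95050606 * 0.69025319 = 0.1031


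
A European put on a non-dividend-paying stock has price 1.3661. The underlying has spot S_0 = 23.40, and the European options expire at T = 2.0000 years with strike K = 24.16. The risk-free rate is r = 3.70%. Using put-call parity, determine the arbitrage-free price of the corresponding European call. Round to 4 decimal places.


Put-call parity: C - P = S_0 * exp(-qT) - K * exp(-rT).
S_0 * exp(-qT) = 23.4000 * 1.00000000 = 23.40000000
K * exp(-rT) = 24.1600 * 0.92867169 = 22.43670812
C = P + S*exp(-qT) - K*exp(-rT)
C = 1.3661 + 23.40000000 - 22.43670812 = 2.3294

Answer: Call price = 2.3294


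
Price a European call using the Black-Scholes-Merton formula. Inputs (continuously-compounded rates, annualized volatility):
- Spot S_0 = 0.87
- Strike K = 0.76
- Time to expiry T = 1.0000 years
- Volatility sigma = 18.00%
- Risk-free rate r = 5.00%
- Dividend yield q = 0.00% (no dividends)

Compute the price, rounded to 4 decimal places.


d1 = (ln(S/K) + (r - q + 0.5*sigma^2) * T) / (sigma * sqrt(T)) = 1.11874877
d2 = d1 - sigma * sqrt(T) = 0.93874877
exp(-rT) = 0.95122942; exp(-qT) = 1.00000000
C = S_0 * exp(-qT) * N(d1) - K * exp(-rT) * N(d2)
N(d1) = 0.86837633; N(d2) = 0.82607013
C = 0.8700 * 1.00000000 * 0.86837633 - 0.7600 * 0.95122942 * 0.82607013 = 0.1583

Answer: Price = 0.1583


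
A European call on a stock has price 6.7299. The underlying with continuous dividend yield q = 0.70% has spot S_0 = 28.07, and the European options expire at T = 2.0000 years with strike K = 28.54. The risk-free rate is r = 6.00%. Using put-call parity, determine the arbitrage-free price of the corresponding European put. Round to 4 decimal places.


Put-call parity: C - P = S_0 * exp(-qT) - K * exp(-rT).
S_0 * exp(-qT) = 28.0700 * 0.98609754 = 27.67975807
K * exp(-rT) = 28.5400 * 0.88692044 = 25.31270926
P = C - S*exp(-qT) + K*exp(-rT)
P = 6.7299 - 27.67975807 + 25.31270926 = 4.3629

Answer: Put price = 4.3629


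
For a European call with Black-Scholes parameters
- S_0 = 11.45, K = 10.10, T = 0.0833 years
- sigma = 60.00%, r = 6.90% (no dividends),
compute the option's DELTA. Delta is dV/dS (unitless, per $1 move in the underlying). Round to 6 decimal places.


d1 = 0.8442318983; d2 = 0.6710614621
phi(d1) = 0.2793465140; exp(-qT) = 1.0000000000; exp(-rT) = 0.9942687864
N(d1) = 0.8007300835
Delta = exp(-qT) * N(d1) = 1.0000000000 * 0.8007300835 = 0.800730

Answer: Delta = 0.800730


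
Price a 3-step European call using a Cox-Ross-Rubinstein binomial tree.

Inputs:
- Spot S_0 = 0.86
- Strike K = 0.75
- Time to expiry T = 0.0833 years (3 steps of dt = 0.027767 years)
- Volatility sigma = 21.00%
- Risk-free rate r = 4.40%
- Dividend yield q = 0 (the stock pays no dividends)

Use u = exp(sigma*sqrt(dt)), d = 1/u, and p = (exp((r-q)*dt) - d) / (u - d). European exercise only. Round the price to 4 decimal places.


dt = T/N = 0.027767
u = exp(sigma*sqrt(dt)) = 1.035612; d = 1/u = 0.965612
p = (exp((r-q)*dt) - d) / (u - d) = 0.508717
Discount per step: exp(-r*dt) = 0.998779
Stock lattice S(k, i) with i counting down-moves:
  k=0: S(0,0) = 0.8600
  k=1: S(1,0) = 0.8906; S(1,1) = 0.8304
  k=2: S(2,0) = 0.9223; S(2,1) = 0.8600; S(2,2) = 0.8019
  k=3: S(3,0) = 0.9552; S(3,1) = 0.8906; S(3,2) = 0.8304; S(3,3) = 0.7743
Terminal payoffs V(N, i) = max(S_T - K, 0):
  V(3,0) = 0.205191; V(3,1) = 0.140627; V(3,2) = 0.080426; V(3,3) = 0.024295
Backward induction: V(k, i) = exp(-r*dt) * [p * V(k+1, i) + (1-p) * V(k+1, i+1)].
  V(2,0) = exp(-r*dt) * [p*0.205191 + (1-p)*0.140627] = 0.173260
  V(2,1) = exp(-r*dt) * [p*0.140627 + (1-p)*0.080426] = 0.110916
  V(2,2) = exp(-r*dt) * [p*0.080426 + (1-p)*0.024295] = 0.052786
  V(1,0) = exp(-r*dt) * [p*0.173260 + (1-p)*0.110916] = 0.142457
  V(1,1) = exp(-r*dt) * [p*0.110916 + (1-p)*0.052786] = 0.082257
  V(0,0) = exp(-r*dt) * [p*0.142457 + (1-p)*0.082257] = 0.112744

Answer: Price = V(0,0) = 0.1127


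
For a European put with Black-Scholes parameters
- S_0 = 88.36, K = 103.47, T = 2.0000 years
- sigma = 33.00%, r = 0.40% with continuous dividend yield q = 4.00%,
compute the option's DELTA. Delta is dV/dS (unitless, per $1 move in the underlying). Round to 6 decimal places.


d1 = -0.2591917843; d2 = -0.7258822598
phi(d1) = 0.3857642977; exp(-qT) = 0.9231163464; exp(-rT) = 0.9920319148
N(-d1) = 0.6022563651
Delta = -exp(-qT) * N(-d1) = -0.9231163464 * 0.6022563651 = -0.555953

Answer: Delta = -0.555953


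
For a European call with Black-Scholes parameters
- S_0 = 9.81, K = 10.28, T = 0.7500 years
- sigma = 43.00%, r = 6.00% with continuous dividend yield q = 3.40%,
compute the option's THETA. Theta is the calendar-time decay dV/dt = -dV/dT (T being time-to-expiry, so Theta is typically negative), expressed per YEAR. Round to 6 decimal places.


Answer: Theta = -0.998400

Derivation:
d1 = 0.1128908115; d2 = -0.2595001122
phi(d1) = 0.3964082356; exp(-qT) = 0.9748223790; exp(-rT) = 0.9559974818
Theta = -S*exp(-qT)*phi(d1)*sigma/(2*sqrt(T)) - r*K*exp(-rT)*N(d2) + q*S*exp(-qT)*N(d1)
N(d1) = 0.5449414394; N(d2) = 0.3976246977; sqrt(T) = 0.8660254038
Term 1 = -9.8100 * 0.9748223790 * 0.3964082356 * 0.4300 / (2 * 0.8660254038) = -0.9411199829
Term 2 = -0.0600 * 10.2800 * 0.9559974818 * 0.3976246977 = -0.2344630797
Term 3 = 0.0340 * 9.8100 * 0.9748223790 * 0.5449414394 = 0.1771834892
Theta = -0.9411199829 + (-0.2344630797) + (0.1771834892) = -0.998400


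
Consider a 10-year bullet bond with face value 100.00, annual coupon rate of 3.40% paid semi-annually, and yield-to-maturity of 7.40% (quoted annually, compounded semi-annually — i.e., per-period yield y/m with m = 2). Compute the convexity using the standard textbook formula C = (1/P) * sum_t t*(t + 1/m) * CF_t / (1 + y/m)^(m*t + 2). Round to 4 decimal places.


Answer: Convexity = 75.3110

Derivation:
Coupon per period c = face * coupon_rate / m = 1.700000
Periods per year m = 2; per-period yield y/m = 0.037000
Number of cashflows N = 20
Cashflows (t years, CF_t, discount factor 1/(1+y/m)^(m*t), PV):
  t = 0.5000: CF_t = 1.700000, DF = 0.964320, PV = 1.639344
  t = 1.0000: CF_t = 1.700000, DF = 0.929913, PV = 1.580853
  t = 1.5000: CF_t = 1.700000, DF = 0.896734, PV = 1.524448
  t = 2.0000: CF_t = 1.700000, DF = 0.864739, PV = 1.470056
  t = 2.5000: CF_t = 1.700000, DF = 0.833885, PV = 1.417605
  t = 3.0000: CF_t = 1.700000, DF = 0.804132, PV = 1.367025
  t = 3.5000: CF_t = 1.700000, DF = 0.775441, PV = 1.318250
  t = 4.0000: CF_t = 1.700000, DF = 0.747773, PV = 1.271215
  t = 4.5000: CF_t = 1.700000, DF = 0.721093, PV = 1.225858
  t = 5.0000: CF_t = 1.700000, DF = 0.695364, PV = 1.182119
  t = 5.5000: CF_t = 1.700000, DF = 0.670554, PV = 1.139942
  t = 6.0000: CF_t = 1.700000, DF = 0.646629, PV = 1.099269
  t = 6.5000: CF_t = 1.700000, DF = 0.623557, PV = 1.060047
  t = 7.0000: CF_t = 1.700000, DF = 0.601309, PV = 1.022225
  t = 7.5000: CF_t = 1.700000, DF = 0.579854, PV = 0.985752
  t = 8.0000: CF_t = 1.700000, DF = 0.559165, PV = 0.950580
  t = 8.5000: CF_t = 1.700000, DF = 0.539214, PV = 0.916664
  t = 9.0000: CF_t = 1.700000, DF = 0.519975, PV = 0.883957
  t = 9.5000: CF_t = 1.700000, DF = 0.501422, PV = 0.852418
  t = 10.0000: CF_t = 101.700000, DF = 0.483532, PV = 49.175165
Price P = sum_t PV_t = 72.082790
Convexity numerator sum_t t*(t + 1/m) * CF_t / (1+y/m)^(m*t + 2):
  t = 0.5000: term = 0.762224
  t = 1.0000: term = 2.205084
  t = 1.5000: term = 4.252814
  t = 2.0000: term = 6.835124
  t = 2.5000: term = 9.886872
  t = 3.0000: term = 13.347753
  t = 3.5000: term = 17.162010
  t = 4.0000: term = 21.278150
  t = 4.5000: term = 25.648686
  t = 5.0000: term = 30.229888
  t = 5.5000: term = 34.981548
  t = 6.0000: term = 39.866760
  t = 6.5000: term = 44.851707
  t = 7.0000: term = 49.905467
  t = 7.5000: term = 54.999826
  t = 8.0000: term = 60.109099
  t = 8.5000: term = 65.209968
  t = 9.0000: term = 70.281320
  t = 9.5000: term = 75.304103
  t = 10.0000: term = 4801.507498
Convexity = (1/P) * sum = 5428.625900 / 72.082790 = 75.310985
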